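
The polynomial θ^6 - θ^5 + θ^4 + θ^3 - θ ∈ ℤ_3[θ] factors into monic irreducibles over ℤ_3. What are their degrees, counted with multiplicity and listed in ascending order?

1, 1, 2, 2

Write g(θ) = θ^6 - θ^5 + θ^4 + θ^3 - θ.
Roots in ℤ_3: g(0) = 0 → root; g(1) = 1; g(2) = 0 → root.
Linear factors from roots: (θ), (θ + 1).
Complete factorization: g(θ) = (θ)·(θ + 1)·(θ^2 + 1)·(θ^2 + θ - 1).
Factor degrees with multiplicity: 1 + 1 + 2 + 2 = 6.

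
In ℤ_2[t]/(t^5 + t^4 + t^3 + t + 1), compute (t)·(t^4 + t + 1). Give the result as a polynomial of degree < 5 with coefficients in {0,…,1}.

Multiply in ℤ_2[t]: (t)·(t^4 + t + 1) = t^5 + t^2 + t.
Reduce using t^5 ≡ t^4 + t^3 + t + 1 (mod t^5 + t^4 + t^3 + t + 1).
Reduced: t^4 + t^3 + t^2 + 1.

t^4 + t^3 + t^2 + 1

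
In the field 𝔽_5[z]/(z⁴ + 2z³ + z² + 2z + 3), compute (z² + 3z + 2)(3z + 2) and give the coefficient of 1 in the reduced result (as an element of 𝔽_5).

Multiply in 𝔽_5[z]: (z² + 3z + 2)·(3z + 2) = 3z³ + z² + 2z + 4.
Reduced: 3z³ + z² + 2z + 4.

4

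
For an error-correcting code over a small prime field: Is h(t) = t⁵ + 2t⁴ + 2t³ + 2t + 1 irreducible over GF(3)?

Yes

Check for roots in GF(3): h(0) = 1; h(1) = 2; h(2) = 1.
No roots, so no linear factors.
Monic irreducibles of degree 2 over GF(3): t² + 1, t² + t + 2, t² + 2t + 2.
None of them divide h (all give nonzero remainder).
No irreducible factor of degree ≤ 2 exists, so h is irreducible over GF(3).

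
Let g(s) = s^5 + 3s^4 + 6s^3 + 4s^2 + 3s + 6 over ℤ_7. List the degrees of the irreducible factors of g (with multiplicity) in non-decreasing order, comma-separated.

2, 3

Complete factorization: g(s) = (s^2 + s + 6)·(s^3 + 2s^2 + 5s + 1).
Factor degrees with multiplicity: 2 + 3 = 5.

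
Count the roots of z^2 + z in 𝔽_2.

2

Write f(z) = z^2 + z.
Evaluate at each of the 2 elements of 𝔽_2:
f(0) = 0 → root; f(1) = 0 → root.
Roots: {0, 1}.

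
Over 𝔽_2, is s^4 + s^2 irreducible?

No

Write m(s) = s^4 + s^2.
Check for roots in 𝔽_2: m(0) = 0 → root; m(1) = 0 → root.
m(0) = 0, so (s) divides m(s); m is reducible.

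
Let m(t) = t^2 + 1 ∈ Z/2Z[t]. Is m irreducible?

No

Check for roots in Z/2Z: m(0) = 1; m(1) = 0 → root.
m(1) = 0, so (t − 1) divides m(t); m is reducible.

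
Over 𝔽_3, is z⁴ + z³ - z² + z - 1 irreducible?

Write g(z) = z⁴ + z³ - z² + z - 1.
Check for roots in 𝔽_3: g(0) = 2; g(1) = 1; g(2) = 0 → root.
g(2) = 0, so (z − 2) divides g(z); g is reducible.

No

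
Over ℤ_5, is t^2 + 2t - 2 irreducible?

Yes

Write P(t) = t^2 + 2t - 2.
Check for roots in ℤ_5: P(0) = 3; P(1) = 1; P(2) = 1; P(3) = 3; P(4) = 2.
No roots. A degree-2 polynomial over a field with no linear factor is irreducible.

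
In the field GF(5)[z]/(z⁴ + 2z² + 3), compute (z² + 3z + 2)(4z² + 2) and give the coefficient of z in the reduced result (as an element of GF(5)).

Multiply in GF(5)[z]: (z² + 3z + 2)·(4z² + 2) = 4z⁴ + 2z³ + z + 4.
Reduce using z⁴ ≡ 3z² + 2 (mod z⁴ + 2z² + 3).
Reduced: 2z³ + 2z² + z + 2.

1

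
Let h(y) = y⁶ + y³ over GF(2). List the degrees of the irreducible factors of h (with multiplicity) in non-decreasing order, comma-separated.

1, 1, 1, 1, 2

Roots in GF(2): h(0) = 0 → root; h(1) = 0 → root.
Linear factors from roots: (y), (y + 1).
Complete factorization: h(y) = (y + 1)·(y)^3·(y² + y + 1).
Factor degrees with multiplicity: 1 + 1 + 1 + 1 + 2 = 6.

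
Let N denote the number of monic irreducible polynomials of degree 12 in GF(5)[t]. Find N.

20343700

The number of monic irreducibles of degree 12 over GF(5) is (1/12)·Σ_{d∣12} μ(12/d) 5^d.
Divisors of 12: 1, 2, 3, 4, 6, 12; μ(12/d) for each: 0, 1, 0, -1, -1, 1.
Σ = 5^2 − 5^4 − 5^6 + 5^12 = 244124400.
N = 244124400/12 = 20343700.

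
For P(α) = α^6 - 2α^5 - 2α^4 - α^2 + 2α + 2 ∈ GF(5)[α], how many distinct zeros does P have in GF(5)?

4

Evaluate at each of the 5 elements of GF(5):
P(0) = 2; P(1) = 0 → root; P(2) = 0 → root; P(3) = 0 → root; P(4) = 0 → root.
Roots: {1, 2, 3, 4}.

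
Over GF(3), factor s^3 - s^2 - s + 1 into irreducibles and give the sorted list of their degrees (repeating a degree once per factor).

1, 1, 1

Write f(s) = s^3 - s^2 - s + 1.
Roots in GF(3): f(0) = 1; f(1) = 0 → root; f(2) = 0 → root.
Linear factors from roots: (s - 1), (s + 1).
Complete factorization: f(s) = (s + 1)·(s - 1)^2.
Factor degrees with multiplicity: 1 + 1 + 1 = 3.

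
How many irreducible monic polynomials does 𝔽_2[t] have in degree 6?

Gauss's count: N_{2}(6) = (1/6) Σ_{d|6} μ(6/d)·2^d.
Divisors of 6: 1, 2, 3, 6; μ(6/d) for each: 1, -1, -1, 1.
Σ = 2^1 − 2^2 − 2^3 + 2^6 = 54.
N = 54/6 = 9.

9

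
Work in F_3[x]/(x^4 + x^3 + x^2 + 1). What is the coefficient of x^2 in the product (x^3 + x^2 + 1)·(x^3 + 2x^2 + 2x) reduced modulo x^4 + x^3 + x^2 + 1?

0

Multiply in F_3[x]: (x^3 + x^2 + 1)·(x^3 + 2x^2 + 2x) = x^6 + x^4 + 2x^2 + 2x.
Reduce using x^4 ≡ 2x^3 + 2x^2 + 2 (mod x^4 + x^3 + x^2 + 1).
Reduced: 2.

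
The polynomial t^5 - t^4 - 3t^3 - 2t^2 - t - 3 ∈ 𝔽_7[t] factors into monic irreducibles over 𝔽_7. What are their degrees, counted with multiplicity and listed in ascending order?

1, 2, 2

Write h(t) = t^5 - t^4 - 3t^3 - 2t^2 - t - 3.
Linear factors from roots: (t - 2).
Complete factorization: h(t) = (t - 2)·(t^2 + 2t + 2)·(t^2 - t - 1).
Factor degrees with multiplicity: 1 + 2 + 2 = 5.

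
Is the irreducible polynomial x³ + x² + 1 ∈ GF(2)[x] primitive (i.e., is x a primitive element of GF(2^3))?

Write f(x) = x³ + x² + 1.
|GF(2^3)^×| = 2^3 − 1 = 7. Prime factorization: 7 = 7.
f is primitive ⇔ x has order 7 in GF(2)[x]/(f), i.e. x^(7/q) ≠ 1 for each prime q | 7.
x^(1) mod f = x.
None equal 1, so x has full order 7; f is primitive.

Yes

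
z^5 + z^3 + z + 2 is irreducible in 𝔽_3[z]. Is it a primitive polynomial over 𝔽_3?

No

Write f(z) = z^5 + z^3 + z + 2.
|GF(3^5)^×| = 3^5 − 1 = 242. Prime factorization: 242 = 2·11^2.
f is primitive ⇔ z has order 242 in GF(3)[z]/(f), i.e. z^(242/q) ≠ 1 for each prime q | 242.
z^(121) mod f = 1
z^(22) mod f = z^4 + z^2 + 2.
Since z^(121) = 1, the order of z divides 121 < 242; not primitive.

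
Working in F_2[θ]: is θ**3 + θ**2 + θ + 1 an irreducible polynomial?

Write g(θ) = θ**3 + θ**2 + θ + 1.
Check for roots in F_2: g(0) = 1; g(1) = 0 → root.
g(1) = 0, so (θ − 1) divides g(θ); g is reducible.

No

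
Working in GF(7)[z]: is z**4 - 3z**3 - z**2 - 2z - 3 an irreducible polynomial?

Write P(z) = z**4 - 3z**3 - z**2 - 2z - 3.
Check for roots in GF(7): P(0) = 4; P(1) = 6; P(2) = 2; P(3) = 3; P(4) = 2; P(5) = 2; P(6) = 2.
No roots, so no linear factors.
Degree-2 irreducible divisors: test the 21 monic irreducibles of degree 2 over GF(7).
None of them divide P (all give nonzero remainder).
No irreducible factor of degree ≤ 2 exists, so P is irreducible over GF(7).

Yes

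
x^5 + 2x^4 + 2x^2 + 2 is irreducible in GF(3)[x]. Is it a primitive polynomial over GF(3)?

No

Write f(x) = x^5 + 2x^4 + 2x^2 + 2.
|GF(3^5)^×| = 3^5 − 1 = 242. Prime factorization: 242 = 2·11^2.
f is primitive ⇔ x has order 242 in GF(3)[x]/(f), i.e. x^(242/q) ≠ 1 for each prime q | 242.
x^(121) mod f = 1
x^(22) mod f = x^4 + x^3 + 2x^2.
Since x^(121) = 1, the order of x divides 121 < 242; not primitive.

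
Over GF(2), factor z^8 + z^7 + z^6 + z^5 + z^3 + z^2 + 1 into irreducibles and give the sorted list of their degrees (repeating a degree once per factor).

2, 2, 4

Write g(z) = z^8 + z^7 + z^6 + z^5 + z^3 + z^2 + 1.
Roots in GF(2): g(0) = 1; g(1) = 1.
Complete factorization: g(z) = (z^2 + z + 1)^2·(z^4 + z^3 + 1).
Factor degrees with multiplicity: 2 + 2 + 4 = 8.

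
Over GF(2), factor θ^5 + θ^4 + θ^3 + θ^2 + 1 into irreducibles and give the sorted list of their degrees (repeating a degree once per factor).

Write f(θ) = θ^5 + θ^4 + θ^3 + θ^2 + 1.
Roots in GF(2): f(0) = 1; f(1) = 1.
Complete factorization: f(θ) = (θ^5 + θ^4 + θ^3 + θ^2 + 1).
Factor degrees with multiplicity: 5 = 5.

5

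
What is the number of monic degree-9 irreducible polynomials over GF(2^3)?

14913024

x^(8^9) − x is the product of all monic irreducibles of degree dividing 9; Möbius inversion gives N = (1/9) Σ μ(9/d)·8^d.
Divisors of 9: 1, 3, 9; μ(9/d) for each: 0, -1, 1.
Σ = − 8^3 + 8^9 = 134217216.
N = 134217216/9 = 14913024.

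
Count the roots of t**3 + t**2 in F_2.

Write f(t) = t**3 + t**2.
Evaluate at each of the 2 elements of F_2:
f(0) = 0 → root; f(1) = 0 → root.
Roots: {0, 1}.

2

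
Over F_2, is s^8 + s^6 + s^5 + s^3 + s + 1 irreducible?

Write m(s) = s^8 + s^6 + s^5 + s^3 + s + 1.
Check for roots in F_2: m(0) = 1; m(1) = 0 → root.
m(1) = 0, so (s − 1) divides m(s); m is reducible.

No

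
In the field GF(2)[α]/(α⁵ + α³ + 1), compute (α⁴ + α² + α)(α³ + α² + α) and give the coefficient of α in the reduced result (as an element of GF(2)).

1

Multiply in GF(2)[α]: (α⁴ + α² + α)·(α³ + α² + α) = α⁷ + α⁶ + α².
Reduce using α⁵ ≡ α³ + 1 (mod α⁵ + α³ + 1).
Reduced: α⁴ + α³ + α + 1.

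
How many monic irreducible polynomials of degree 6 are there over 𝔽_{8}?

The number of monic irreducibles of degree 6 over GF(8) is (1/6)·Σ_{d∣6} μ(6/d) 8^d.
Divisors of 6: 1, 2, 3, 6; μ(6/d) for each: 1, -1, -1, 1.
Σ = 8^1 − 8^2 − 8^3 + 8^6 = 261576.
N = 261576/6 = 43596.

43596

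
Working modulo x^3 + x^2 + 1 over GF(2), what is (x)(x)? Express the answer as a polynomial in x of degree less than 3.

Multiply in GF(2)[x]: (x)·(x) = x^2.
Reduced: x^2.

x^2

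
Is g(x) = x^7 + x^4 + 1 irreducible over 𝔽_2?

Yes

Check for roots in 𝔽_2: g(0) = 1; g(1) = 1.
No roots, so no linear factors.
Monic irreducibles of degree 2 over GF(2): x^2 + x + 1.
None of them divide g (all give nonzero remainder).
Monic irreducibles of degree 3 over GF(2): x^3 + x + 1, x^3 + x^2 + 1.
None of them divide g (all give nonzero remainder).
No irreducible factor of degree ≤ 3 exists, so g is irreducible over GF(2).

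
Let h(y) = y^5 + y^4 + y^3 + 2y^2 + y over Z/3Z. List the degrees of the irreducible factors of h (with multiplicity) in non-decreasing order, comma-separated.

Roots in Z/3Z: h(0) = 0 → root; h(1) = 0 → root; h(2) = 0 → root.
Linear factors from roots: (y), (y + 2), (y + 1).
Complete factorization: h(y) = (y)·(y + 1)·(y + 2)·(y^2 + y + 2).
Factor degrees with multiplicity: 1 + 1 + 1 + 2 = 5.

1, 1, 1, 2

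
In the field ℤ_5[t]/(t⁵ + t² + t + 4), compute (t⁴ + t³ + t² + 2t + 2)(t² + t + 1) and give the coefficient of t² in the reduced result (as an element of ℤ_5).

2

Multiply in ℤ_5[t]: (t⁴ + t³ + t² + 2t + 2)·(t² + t + 1) = t⁶ + 2t⁵ + 3t⁴ + 4t³ + 4t + 2.
Reduce using t⁵ ≡ 4t² + 4t + 1 (mod t⁵ + t² + t + 4).
Reduced: 3t⁴ + 3t³ + 2t² + 3t + 4.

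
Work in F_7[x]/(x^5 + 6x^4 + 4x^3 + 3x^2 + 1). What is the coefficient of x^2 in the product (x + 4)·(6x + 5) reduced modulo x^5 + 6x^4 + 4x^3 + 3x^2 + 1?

6

Multiply in F_7[x]: (x + 4)·(6x + 5) = 6x^2 + x + 6.
Reduced: 6x^2 + x + 6.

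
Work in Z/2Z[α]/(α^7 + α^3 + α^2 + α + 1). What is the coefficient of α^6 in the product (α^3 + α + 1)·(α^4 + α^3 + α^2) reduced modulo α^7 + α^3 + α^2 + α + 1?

Multiply in Z/2Z[α]: (α^3 + α + 1)·(α^4 + α^3 + α^2) = α^7 + α^6 + α^2.
Reduce using α^7 ≡ α^3 + α^2 + α + 1 (mod α^7 + α^3 + α^2 + α + 1).
Reduced: α^6 + α^3 + α + 1.

1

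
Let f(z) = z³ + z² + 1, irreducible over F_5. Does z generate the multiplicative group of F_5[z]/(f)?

|GF(5^3)^×| = 5^3 − 1 = 124. Prime factorization: 124 = 2^2·31.
f is primitive ⇔ z has order 124 in GF(5)[z]/(f), i.e. z^(124/q) ≠ 1 for each prime q | 124.
z^(62) mod f = 1
z^(4) mod f = z² + 4z + 1.
Since z^(62) = 1, the order of z divides 62 < 124; not primitive.

No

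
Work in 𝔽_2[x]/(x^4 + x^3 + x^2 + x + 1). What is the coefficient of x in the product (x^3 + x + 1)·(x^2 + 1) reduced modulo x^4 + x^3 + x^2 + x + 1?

Multiply in 𝔽_2[x]: (x^3 + x + 1)·(x^2 + 1) = x^5 + x^2 + x + 1.
Reduce using x^4 ≡ x^3 + x^2 + x + 1 (mod x^4 + x^3 + x^2 + x + 1).
Reduced: x^2 + x.

1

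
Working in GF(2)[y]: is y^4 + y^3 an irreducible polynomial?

Write h(y) = y^4 + y^3.
Check for roots in GF(2): h(0) = 0 → root; h(1) = 0 → root.
h(0) = 0, so (y) divides h(y); h is reducible.

No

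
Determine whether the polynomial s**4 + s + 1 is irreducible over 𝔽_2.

Yes

Write P(s) = s**4 + s + 1.
Check for roots in 𝔽_2: P(0) = 1; P(1) = 1.
No roots, so no linear factors.
Monic irreducibles of degree 2 over GF(2): s**2 + s + 1.
None of them divide P (all give nonzero remainder).
No irreducible factor of degree ≤ 2 exists, so P is irreducible over GF(2).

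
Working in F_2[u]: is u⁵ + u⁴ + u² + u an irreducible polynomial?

No

Write g(u) = u⁵ + u⁴ + u² + u.
Check for roots in F_2: g(0) = 0 → root; g(1) = 0 → root.
g(0) = 0, so (u) divides g(u); g is reducible.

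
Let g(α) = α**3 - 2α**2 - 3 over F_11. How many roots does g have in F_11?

1

Evaluate at each of the 11 elements of F_11:
g(0) = 8; g(1) = 7; g(2) = 8; g(3) = 6; g(4) = 7; g(5) = 6; g(6) = 9; g(7) = 0 → root; g(8) = 7; g(9) = 3; g(10) = 5.
Roots: {7}.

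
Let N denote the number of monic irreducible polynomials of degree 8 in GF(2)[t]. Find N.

x^(2^8) − x is the product of all monic irreducibles of degree dividing 8; Möbius inversion gives N = (1/8) Σ μ(8/d)·2^d.
Divisors of 8: 1, 2, 4, 8; μ(8/d) for each: 0, 0, -1, 1.
Σ = − 2^4 + 2^8 = 240.
N = 240/8 = 30.

30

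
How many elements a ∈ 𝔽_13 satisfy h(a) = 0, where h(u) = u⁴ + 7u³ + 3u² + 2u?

2

Evaluate at each of the 13 elements of 𝔽_13:
h(0) = 0 → root; h(1) = 0 → root; h(2) = 10; h(3) = 4; h(4) = 6; h(5) = 12; h(6) = 3; h(7) = 10; h(8) = 10; h(9) = 4; h(10) = 4; h(11) = 7; h(12) = 8.
Roots: {0, 1}.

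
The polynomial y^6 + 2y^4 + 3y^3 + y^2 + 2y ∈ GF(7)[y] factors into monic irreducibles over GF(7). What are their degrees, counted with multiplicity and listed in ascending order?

Write f(y) = y^6 + 2y^4 + 3y^3 + y^2 + 2y.
Linear factors from roots: (y), (y + 4).
Complete factorization: f(y) = (y)·(y + 4)·(y^2 + y + 6)·(y^2 + 2y + 3).
Factor degrees with multiplicity: 1 + 1 + 2 + 2 = 6.

1, 1, 2, 2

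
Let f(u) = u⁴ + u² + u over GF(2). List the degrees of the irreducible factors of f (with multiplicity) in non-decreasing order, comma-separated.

Roots in GF(2): f(0) = 0 → root; f(1) = 1.
Linear factors from roots: (u).
Complete factorization: f(u) = (u)·(u³ + u + 1).
Factor degrees with multiplicity: 1 + 3 = 4.

1, 3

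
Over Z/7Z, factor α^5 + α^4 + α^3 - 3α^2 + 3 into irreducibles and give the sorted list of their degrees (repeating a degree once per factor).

2, 3

Write f(α) = α^5 + α^4 + α^3 - 3α^2 + 3.
Complete factorization: f(α) = (α^2 + 1)·(α^3 + α^2 + 3).
Factor degrees with multiplicity: 2 + 3 = 5.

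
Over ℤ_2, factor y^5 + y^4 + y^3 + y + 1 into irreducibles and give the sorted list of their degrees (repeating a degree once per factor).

Write h(y) = y^5 + y^4 + y^3 + y + 1.
Roots in ℤ_2: h(0) = 1; h(1) = 1.
Complete factorization: h(y) = (y^5 + y^4 + y^3 + y + 1).
Factor degrees with multiplicity: 5 = 5.

5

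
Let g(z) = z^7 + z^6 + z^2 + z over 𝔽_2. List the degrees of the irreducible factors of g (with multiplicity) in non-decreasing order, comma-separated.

Roots in 𝔽_2: g(0) = 0 → root; g(1) = 0 → root.
Linear factors from roots: (z), (z + 1).
Complete factorization: g(z) = (z)·(z + 1)^2·(z^4 + z^3 + z^2 + z + 1).
Factor degrees with multiplicity: 1 + 1 + 1 + 4 = 7.

1, 1, 1, 4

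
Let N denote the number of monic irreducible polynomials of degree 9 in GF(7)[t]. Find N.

x^(7^9) − x is the product of all monic irreducibles of degree dividing 9; Möbius inversion gives N = (1/9) Σ μ(9/d)·7^d.
Divisors of 9: 1, 3, 9; μ(9/d) for each: 0, -1, 1.
Σ = − 7^3 + 7^9 = 40353264.
N = 40353264/9 = 4483696.

4483696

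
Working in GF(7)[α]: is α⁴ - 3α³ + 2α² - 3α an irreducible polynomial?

No

Write m(α) = α⁴ - 3α³ + 2α² - 3α.
Check for roots in GF(7): m(0) = 0 → root; m(1) = 4; m(2) = 1; m(3) = 2; m(4) = 0 → root; m(5) = 5; m(6) = 2.
m(0) = 0, so (α) divides m(α); m is reducible.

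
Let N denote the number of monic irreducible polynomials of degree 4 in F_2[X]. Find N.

3

Gauss's count: N_{2}(4) = (1/4) Σ_{d|4} μ(4/d)·2^d.
Divisors of 4: 1, 2, 4; μ(4/d) for each: 0, -1, 1.
Σ = − 2^2 + 2^4 = 12.
N = 12/4 = 3.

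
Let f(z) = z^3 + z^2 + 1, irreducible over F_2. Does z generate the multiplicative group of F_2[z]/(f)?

|GF(2^3)^×| = 2^3 − 1 = 7. Prime factorization: 7 = 7.
f is primitive ⇔ z has order 7 in GF(2)[z]/(f), i.e. z^(7/q) ≠ 1 for each prime q | 7.
z^(1) mod f = z.
None equal 1, so z has full order 7; f is primitive.

Yes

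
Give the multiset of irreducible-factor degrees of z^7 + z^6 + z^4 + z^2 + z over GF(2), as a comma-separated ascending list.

Write h(z) = z^7 + z^6 + z^4 + z^2 + z.
Roots in GF(2): h(0) = 0 → root; h(1) = 1.
Linear factors from roots: (z).
Complete factorization: h(z) = (z)·(z^2 + z + 1)^3.
Factor degrees with multiplicity: 1 + 2 + 2 + 2 = 7.

1, 2, 2, 2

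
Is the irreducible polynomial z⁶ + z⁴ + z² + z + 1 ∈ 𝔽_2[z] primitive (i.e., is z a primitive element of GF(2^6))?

No

Write f(z) = z⁶ + z⁴ + z² + z + 1.
|GF(2^6)^×| = 2^6 − 1 = 63. Prime factorization: 63 = 3^2·7.
f is primitive ⇔ z has order 63 in GF(2)[z]/(f), i.e. z^(63/q) ≠ 1 for each prime q | 63.
z^(21) mod f = 1
z^(9) mod f = z⁴ + z² + z.
Since z^(21) = 1, the order of z divides 21 < 63; not primitive.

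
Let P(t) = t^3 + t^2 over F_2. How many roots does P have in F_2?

Evaluate at each of the 2 elements of F_2:
P(0) = 0 → root; P(1) = 0 → root.
Roots: {0, 1}.

2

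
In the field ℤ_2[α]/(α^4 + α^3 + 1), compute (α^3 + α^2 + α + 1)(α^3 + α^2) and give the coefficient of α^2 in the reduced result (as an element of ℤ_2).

Multiply in ℤ_2[α]: (α^3 + α^2 + α + 1)·(α^3 + α^2) = α^6 + α^2.
Reduce using α^4 ≡ α^3 + 1 (mod α^4 + α^3 + 1).
Reduced: α^3 + α + 1.

0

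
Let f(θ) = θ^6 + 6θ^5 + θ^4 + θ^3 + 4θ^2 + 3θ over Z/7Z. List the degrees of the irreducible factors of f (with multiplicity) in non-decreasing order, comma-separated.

Linear factors from roots: (θ).
Complete factorization: f(θ) = (θ)·(θ^2 + 4θ + 1)·(θ^3 + 2θ^2 + 6θ + 3).
Factor degrees with multiplicity: 1 + 2 + 3 = 6.

1, 2, 3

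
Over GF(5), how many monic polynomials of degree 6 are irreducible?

2580

The number of monic irreducibles of degree 6 over GF(5) is (1/6)·Σ_{d∣6} μ(6/d) 5^d.
Divisors of 6: 1, 2, 3, 6; μ(6/d) for each: 1, -1, -1, 1.
Σ = 5^1 − 5^2 − 5^3 + 5^6 = 15480.
N = 15480/6 = 2580.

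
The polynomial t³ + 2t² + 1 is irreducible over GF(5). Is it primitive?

Write f(t) = t³ + 2t² + 1.
|GF(5^3)^×| = 5^3 − 1 = 124. Prime factorization: 124 = 2^2·31.
f is primitive ⇔ t has order 124 in GF(5)[t]/(f), i.e. t^(124/q) ≠ 1 for each prime q | 124.
t^(62) mod f = 1
t^(4) mod f = 4t² + 4t + 2.
Since t^(62) = 1, the order of t divides 62 < 124; not primitive.

No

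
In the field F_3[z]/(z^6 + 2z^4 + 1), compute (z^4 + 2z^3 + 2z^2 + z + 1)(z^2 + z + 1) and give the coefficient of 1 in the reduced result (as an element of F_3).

Multiply in F_3[z]: (z^4 + 2z^3 + 2z^2 + z + 1)·(z^2 + z + 1) = z^6 + 2z^4 + 2z^3 + z^2 + 2z + 1.
Reduce using z^6 ≡ z^4 + 2 (mod z^6 + 2z^4 + 1).
Reduced: 2z^3 + z^2 + 2z.

0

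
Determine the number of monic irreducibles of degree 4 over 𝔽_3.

18

The number of monic irreducibles of degree 4 over GF(3) is (1/4)·Σ_{d∣4} μ(4/d) 3^d.
Divisors of 4: 1, 2, 4; μ(4/d) for each: 0, -1, 1.
Σ = − 3^2 + 3^4 = 72.
N = 72/4 = 18.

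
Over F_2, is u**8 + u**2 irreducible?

Write f(u) = u**8 + u**2.
Check for roots in F_2: f(0) = 0 → root; f(1) = 0 → root.
f(0) = 0, so (u) divides f(u); f is reducible.

No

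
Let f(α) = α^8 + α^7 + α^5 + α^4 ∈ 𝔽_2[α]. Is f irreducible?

No

Check for roots in 𝔽_2: f(0) = 0 → root; f(1) = 0 → root.
f(0) = 0, so (α) divides f(α); f is reducible.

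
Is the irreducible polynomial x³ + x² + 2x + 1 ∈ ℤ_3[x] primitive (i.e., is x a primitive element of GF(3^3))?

Yes

Write f(x) = x³ + x² + 2x + 1.
|GF(3^3)^×| = 3^3 − 1 = 26. Prime factorization: 26 = 2·13.
f is primitive ⇔ x has order 26 in GF(3)[x]/(f), i.e. x^(26/q) ≠ 1 for each prime q | 26.
x^(13) mod f = 2.
x^(2) mod f = x².
None equal 1, so x has full order 26; f is primitive.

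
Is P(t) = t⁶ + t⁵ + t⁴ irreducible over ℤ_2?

Check for roots in ℤ_2: P(0) = 0 → root; P(1) = 1.
P(0) = 0, so (t) divides P(t); P is reducible.

No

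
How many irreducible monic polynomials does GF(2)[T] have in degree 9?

56

Gauss's count: N_{2}(9) = (1/9) Σ_{d|9} μ(9/d)·2^d.
Divisors of 9: 1, 3, 9; μ(9/d) for each: 0, -1, 1.
Σ = − 2^3 + 2^9 = 504.
N = 504/9 = 56.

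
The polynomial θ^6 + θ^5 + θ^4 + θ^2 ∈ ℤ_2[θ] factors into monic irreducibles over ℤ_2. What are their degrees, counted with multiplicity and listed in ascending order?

Write h(θ) = θ^6 + θ^5 + θ^4 + θ^2.
Roots in ℤ_2: h(0) = 0 → root; h(1) = 0 → root.
Linear factors from roots: (θ), (θ + 1).
Complete factorization: h(θ) = (θ + 1)·(θ)^2·(θ^3 + θ + 1).
Factor degrees with multiplicity: 1 + 1 + 1 + 3 = 6.

1, 1, 1, 3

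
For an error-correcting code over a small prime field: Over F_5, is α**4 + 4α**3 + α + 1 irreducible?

Write f(α) = α**4 + 4α**3 + α + 1.
Check for roots in F_5: f(0) = 1; f(1) = 2; f(2) = 1; f(3) = 3; f(4) = 2.
No roots, so no linear factors.
Degree-2 irreducible divisors: test the 10 monic irreducibles of degree 2 over GF(5).
None of them divide f (all give nonzero remainder).
No irreducible factor of degree ≤ 2 exists, so f is irreducible over GF(5).

Yes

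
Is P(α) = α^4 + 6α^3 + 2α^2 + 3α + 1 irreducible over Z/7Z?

Check for roots in Z/7Z: P(0) = 1; P(1) = 6; P(2) = 2; P(3) = 5; P(4) = 6; P(5) = 6; P(6) = 2.
No roots, so no linear factors.
Degree-2 irreducible divisors: test the 21 monic irreducibles of degree 2 over GF(7).
None of them divide P (all give nonzero remainder).
No irreducible factor of degree ≤ 2 exists, so P is irreducible over GF(7).

Yes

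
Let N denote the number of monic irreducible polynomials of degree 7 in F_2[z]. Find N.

18

By the necklace-counting formula, N_2(7) = (1/7) Σ_{d|7} μ(7/d)·2^d.
Divisors of 7: 1, 7; μ(7/d) for each: -1, 1.
Σ = − 2^1 + 2^7 = 126.
N = 126/7 = 18.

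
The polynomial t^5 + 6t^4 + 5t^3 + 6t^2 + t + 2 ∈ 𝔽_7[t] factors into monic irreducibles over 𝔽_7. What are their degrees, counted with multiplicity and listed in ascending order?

1, 1, 1, 1, 1

Write g(t) = t^5 + 6t^4 + 5t^3 + 6t^2 + t + 2.
Linear factors from roots: (t + 6), (t + 5), (t + 3), (t + 1).
Complete factorization: g(t) = (t + 1)·(t + 3)·(t + 6)·(t + 5)^2.
Factor degrees with multiplicity: 1 + 1 + 1 + 1 + 1 = 5.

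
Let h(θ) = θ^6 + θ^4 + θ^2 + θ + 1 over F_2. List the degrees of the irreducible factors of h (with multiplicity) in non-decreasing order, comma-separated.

6

Roots in F_2: h(0) = 1; h(1) = 1.
Complete factorization: h(θ) = (θ^6 + θ^4 + θ^2 + θ + 1).
Factor degrees with multiplicity: 6 = 6.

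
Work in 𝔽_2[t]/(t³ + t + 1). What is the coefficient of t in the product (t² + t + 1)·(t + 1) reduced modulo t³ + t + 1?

Multiply in 𝔽_2[t]: (t² + t + 1)·(t + 1) = t³ + 1.
Reduce using t³ ≡ t + 1 (mod t³ + t + 1).
Reduced: t.

1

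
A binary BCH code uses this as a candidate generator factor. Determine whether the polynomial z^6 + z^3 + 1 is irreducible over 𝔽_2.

Write g(z) = z^6 + z^3 + 1.
Check for roots in 𝔽_2: g(0) = 1; g(1) = 1.
No roots, so no linear factors.
Monic irreducibles of degree 2 over GF(2): z^2 + z + 1.
None of them divide g (all give nonzero remainder).
Monic irreducibles of degree 3 over GF(2): z^3 + z + 1, z^3 + z^2 + 1.
None of them divide g (all give nonzero remainder).
No irreducible factor of degree ≤ 3 exists, so g is irreducible over GF(2).

Yes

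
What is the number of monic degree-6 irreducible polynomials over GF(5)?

2580

The number of monic irreducibles of degree 6 over GF(5) is (1/6)·Σ_{d∣6} μ(6/d) 5^d.
Divisors of 6: 1, 2, 3, 6; μ(6/d) for each: 1, -1, -1, 1.
Σ = 5^1 − 5^2 − 5^3 + 5^6 = 15480.
N = 15480/6 = 2580.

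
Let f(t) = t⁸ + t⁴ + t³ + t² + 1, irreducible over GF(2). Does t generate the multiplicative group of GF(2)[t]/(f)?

|GF(2^8)^×| = 2^8 − 1 = 255. Prime factorization: 255 = 3·5·17.
f is primitive ⇔ t has order 255 in GF(2)[t]/(f), i.e. t^(255/q) ≠ 1 for each prime q | 255.
t^(85) mod f = t⁷ + t⁶ + t⁴ + t² + t.
t^(51) mod f = t³ + t.
t^(15) mod f = t⁵ + t² + t.
None equal 1, so t has full order 255; f is primitive.

Yes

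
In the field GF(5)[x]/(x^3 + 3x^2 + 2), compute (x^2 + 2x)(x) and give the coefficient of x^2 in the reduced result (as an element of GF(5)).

4

Multiply in GF(5)[x]: (x^2 + 2x)·(x) = x^3 + 2x^2.
Reduce using x^3 ≡ 2x^2 + 3 (mod x^3 + 3x^2 + 2).
Reduced: 4x^2 + 3.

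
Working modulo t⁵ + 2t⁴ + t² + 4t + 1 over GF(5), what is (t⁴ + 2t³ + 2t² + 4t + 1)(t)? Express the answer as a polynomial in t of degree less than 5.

Multiply in GF(5)[t]: (t⁴ + 2t³ + 2t² + 4t + 1)·(t) = t⁵ + 2t⁴ + 2t³ + 4t² + t.
Reduce using t⁵ ≡ 3t⁴ + 4t² + t + 4 (mod t⁵ + 2t⁴ + t² + 4t + 1).
Reduced: 2t³ + 3t² + 2t + 4.

2t^3 + 3t^2 + 2t + 4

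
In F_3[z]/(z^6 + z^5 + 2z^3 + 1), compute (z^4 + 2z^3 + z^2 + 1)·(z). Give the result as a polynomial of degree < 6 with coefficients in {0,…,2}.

Multiply in F_3[z]: (z^4 + 2z^3 + z^2 + 1)·(z) = z^5 + 2z^4 + z^3 + z.
Reduced: z^5 + 2z^4 + z^3 + z.

z^5 + 2z^4 + z^3 + z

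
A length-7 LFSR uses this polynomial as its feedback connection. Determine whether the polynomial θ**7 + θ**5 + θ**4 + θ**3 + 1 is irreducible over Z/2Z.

Write m(θ) = θ**7 + θ**5 + θ**4 + θ**3 + 1.
Check for roots in Z/2Z: m(0) = 1; m(1) = 1.
No roots, so no linear factors.
Monic irreducibles of degree 2 over GF(2): θ**2 + θ + 1.
None of them divide m (all give nonzero remainder).
Monic irreducibles of degree 3 over GF(2): θ**3 + θ + 1, θ**3 + θ**2 + 1.
None of them divide m (all give nonzero remainder).
No irreducible factor of degree ≤ 3 exists, so m is irreducible over GF(2).

Yes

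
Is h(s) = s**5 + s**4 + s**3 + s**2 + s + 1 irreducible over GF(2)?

Check for roots in GF(2): h(0) = 1; h(1) = 0 → root.
h(1) = 0, so (s − 1) divides h(s); h is reducible.

No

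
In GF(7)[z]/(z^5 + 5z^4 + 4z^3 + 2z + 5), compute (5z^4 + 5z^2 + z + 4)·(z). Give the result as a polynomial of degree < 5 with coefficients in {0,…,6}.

3z^4 + 6z^3 + z^2 + z + 3

Multiply in GF(7)[z]: (5z^4 + 5z^2 + z + 4)·(z) = 5z^5 + 5z^3 + z^2 + 4z.
Reduce using z^5 ≡ 2z^4 + 3z^3 + 5z + 2 (mod z^5 + 5z^4 + 4z^3 + 2z + 5).
Reduced: 3z^4 + 6z^3 + z^2 + z + 3.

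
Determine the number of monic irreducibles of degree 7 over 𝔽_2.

Gauss's count: N_{2}(7) = (1/7) Σ_{d|7} μ(7/d)·2^d.
Divisors of 7: 1, 7; μ(7/d) for each: -1, 1.
Σ = − 2^1 + 2^7 = 126.
N = 126/7 = 18.

18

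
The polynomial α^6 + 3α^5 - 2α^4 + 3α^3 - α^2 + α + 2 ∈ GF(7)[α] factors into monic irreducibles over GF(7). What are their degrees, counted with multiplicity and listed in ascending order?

Write f(α) = α^6 + 3α^5 - 2α^4 + 3α^3 - α^2 + α + 2.
Linear factors from roots: (α - 1), (α + 1).
Complete factorization: f(α) = (α + 1)·(α - 1)^2·(α^3 - 3α^2 + 3α + 2).
Factor degrees with multiplicity: 1 + 1 + 1 + 3 = 6.

1, 1, 1, 3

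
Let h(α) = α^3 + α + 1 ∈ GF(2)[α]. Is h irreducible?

Yes

Check for roots in GF(2): h(0) = 1; h(1) = 1.
No roots. A degree-3 polynomial over a field with no linear factor is irreducible.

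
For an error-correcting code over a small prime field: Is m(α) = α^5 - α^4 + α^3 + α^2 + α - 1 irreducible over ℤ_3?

Check for roots in ℤ_3: m(0) = 2; m(1) = 2; m(2) = 2.
No roots, so no linear factors.
Monic irreducibles of degree 2 over GF(3): α^2 + 1, α^2 + α - 1, α^2 - α - 1.
None of them divide m (all give nonzero remainder).
No irreducible factor of degree ≤ 2 exists, so m is irreducible over GF(3).

Yes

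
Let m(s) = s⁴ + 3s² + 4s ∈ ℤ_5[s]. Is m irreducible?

Check for roots in ℤ_5: m(0) = 0 → root; m(1) = 3; m(2) = 1; m(3) = 0 → root; m(4) = 0 → root.
m(0) = 0, so (s) divides m(s); m is reducible.

No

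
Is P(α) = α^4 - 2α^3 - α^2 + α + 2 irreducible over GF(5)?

No

Check for roots in GF(5): P(0) = 2; P(1) = 1; P(2) = 0 → root; P(3) = 3; P(4) = 3.
P(2) = 0, so (α − 2) divides P(α); P is reducible.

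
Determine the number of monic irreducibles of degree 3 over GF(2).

By the necklace-counting formula, N_2(3) = (1/3) Σ_{d|3} μ(3/d)·2^d.
Divisors of 3: 1, 3; μ(3/d) for each: -1, 1.
Σ = − 2^1 + 2^3 = 6.
N = 6/3 = 2.

2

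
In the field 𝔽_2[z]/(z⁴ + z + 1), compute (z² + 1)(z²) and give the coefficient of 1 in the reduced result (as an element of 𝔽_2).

1

Multiply in 𝔽_2[z]: (z² + 1)·(z²) = z⁴ + z².
Reduce using z⁴ ≡ z + 1 (mod z⁴ + z + 1).
Reduced: z² + z + 1.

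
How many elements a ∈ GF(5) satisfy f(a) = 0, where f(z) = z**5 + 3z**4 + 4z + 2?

Evaluate at each of the 5 elements of GF(5):
f(0) = 2; f(1) = 0 → root; f(2) = 0 → root; f(3) = 0 → root; f(4) = 0 → root.
Roots: {1, 2, 3, 4}.

4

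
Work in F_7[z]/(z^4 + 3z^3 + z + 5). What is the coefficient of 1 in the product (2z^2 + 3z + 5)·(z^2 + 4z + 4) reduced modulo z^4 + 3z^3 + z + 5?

Multiply in F_7[z]: (2z^2 + 3z + 5)·(z^2 + 4z + 4) = 2z^4 + 4z^3 + 4z^2 + 4z + 6.
Reduce using z^4 ≡ 4z^3 + 6z + 2 (mod z^4 + 3z^3 + z + 5).
Reduced: 5z^3 + 4z^2 + 2z + 3.

3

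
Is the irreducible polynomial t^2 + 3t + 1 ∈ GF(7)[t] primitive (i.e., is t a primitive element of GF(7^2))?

No

Write f(t) = t^2 + 3t + 1.
|GF(7^2)^×| = 7^2 − 1 = 48. Prime factorization: 48 = 2^4·3.
f is primitive ⇔ t has order 48 in GF(7)[t]/(f), i.e. t^(48/q) ≠ 1 for each prime q | 48.
t^(24) mod f = 1
t^(16) mod f = 1
Since t^(24) = 1, the order of t divides 24 < 48; not primitive.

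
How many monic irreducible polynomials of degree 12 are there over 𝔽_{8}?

The number of monic irreducibles of degree 12 over GF(8) is (1/12)·Σ_{d∣12} μ(12/d) 8^d.
Divisors of 12: 1, 2, 3, 4, 6, 12; μ(12/d) for each: 0, 1, 0, -1, -1, 1.
Σ = 8^2 − 8^4 − 8^6 + 8^12 = 68719210560.
N = 68719210560/12 = 5726600880.

5726600880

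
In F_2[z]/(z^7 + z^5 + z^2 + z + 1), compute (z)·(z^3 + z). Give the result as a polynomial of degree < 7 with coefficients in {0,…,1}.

z^4 + z^2

Multiply in F_2[z]: (z)·(z^3 + z) = z^4 + z^2.
Reduced: z^4 + z^2.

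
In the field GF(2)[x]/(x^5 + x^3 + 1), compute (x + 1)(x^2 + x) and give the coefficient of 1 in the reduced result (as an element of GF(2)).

Multiply in GF(2)[x]: (x + 1)·(x^2 + x) = x^3 + x.
Reduced: x^3 + x.

0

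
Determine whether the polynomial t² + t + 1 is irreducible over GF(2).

Write f(t) = t² + t + 1.
Check for roots in GF(2): f(0) = 1; f(1) = 1.
No roots. A degree-2 polynomial over a field with no linear factor is irreducible.

Yes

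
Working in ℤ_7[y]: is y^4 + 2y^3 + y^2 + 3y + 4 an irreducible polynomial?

Yes

Write P(y) = y^4 + 2y^3 + y^2 + 3y + 4.
Check for roots in ℤ_7: P(0) = 4; P(1) = 4; P(2) = 4; P(3) = 3; P(4) = 3; P(5) = 2; P(6) = 1.
No roots, so no linear factors.
Degree-2 irreducible divisors: test the 21 monic irreducibles of degree 2 over GF(7).
None of them divide P (all give nonzero remainder).
No irreducible factor of degree ≤ 2 exists, so P is irreducible over GF(7).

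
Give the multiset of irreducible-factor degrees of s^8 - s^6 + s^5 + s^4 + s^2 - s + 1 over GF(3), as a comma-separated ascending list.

Write h(s) = s^8 - s^6 + s^5 + s^4 + s^2 - s + 1.
Roots in GF(3): h(0) = 1; h(1) = 0 → root; h(2) = 0 → root.
Linear factors from roots: (s - 1), (s + 1).
Complete factorization: h(s) = (s + 1)·(s - 1)^3·(s^2 + 1)·(s^2 - s - 1).
Factor degrees with multiplicity: 1 + 1 + 1 + 1 + 2 + 2 = 8.

1, 1, 1, 1, 2, 2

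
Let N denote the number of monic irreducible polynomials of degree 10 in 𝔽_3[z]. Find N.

5880

By the necklace-counting formula, N_3(10) = (1/10) Σ_{d|10} μ(10/d)·3^d.
Divisors of 10: 1, 2, 5, 10; μ(10/d) for each: 1, -1, -1, 1.
Σ = 3^1 − 3^2 − 3^5 + 3^10 = 58800.
N = 58800/10 = 5880.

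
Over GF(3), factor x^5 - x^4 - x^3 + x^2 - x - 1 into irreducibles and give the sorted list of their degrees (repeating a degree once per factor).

Write h(x) = x^5 - x^4 - x^3 + x^2 - x - 1.
Roots in GF(3): h(0) = 2; h(1) = 1; h(2) = 0 → root.
Linear factors from roots: (x + 1).
Complete factorization: h(x) = (x + 1)^3·(x^2 - x - 1).
Factor degrees with multiplicity: 1 + 1 + 1 + 2 = 5.

1, 1, 1, 2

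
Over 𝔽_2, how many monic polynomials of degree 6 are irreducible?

9

The number of monic irreducibles of degree 6 over GF(2) is (1/6)·Σ_{d∣6} μ(6/d) 2^d.
Divisors of 6: 1, 2, 3, 6; μ(6/d) for each: 1, -1, -1, 1.
Σ = 2^1 − 2^2 − 2^3 + 2^6 = 54.
N = 54/6 = 9.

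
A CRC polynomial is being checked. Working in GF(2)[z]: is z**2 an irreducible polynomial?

No

Write P(z) = z**2.
Check for roots in GF(2): P(0) = 0 → root; P(1) = 1.
P(0) = 0, so (z) divides P(z); P is reducible.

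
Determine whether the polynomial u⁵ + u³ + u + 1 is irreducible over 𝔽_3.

Write m(u) = u⁵ + u³ + u + 1.
Check for roots in 𝔽_3: m(0) = 1; m(1) = 1; m(2) = 1.
No roots, so no linear factors.
Monic irreducibles of degree 2 over GF(3): u² + 1, u² + u + 2, u² + 2u + 2.
None of them divide m (all give nonzero remainder).
No irreducible factor of degree ≤ 2 exists, so m is irreducible over GF(3).

Yes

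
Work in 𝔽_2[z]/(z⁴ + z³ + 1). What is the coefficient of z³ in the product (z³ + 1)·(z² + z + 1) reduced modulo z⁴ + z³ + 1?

Multiply in 𝔽_2[z]: (z³ + 1)·(z² + z + 1) = z⁵ + z⁴ + z³ + z² + z + 1.
Reduce using z⁴ ≡ z³ + 1 (mod z⁴ + z³ + 1).
Reduced: z³ + z² + 1.

1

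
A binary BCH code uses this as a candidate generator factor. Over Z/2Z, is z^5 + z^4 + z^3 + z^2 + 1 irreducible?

Write P(z) = z^5 + z^4 + z^3 + z^2 + 1.
Check for roots in Z/2Z: P(0) = 1; P(1) = 1.
No roots, so no linear factors.
Monic irreducibles of degree 2 over GF(2): z^2 + z + 1.
None of them divide P (all give nonzero remainder).
No irreducible factor of degree ≤ 2 exists, so P is irreducible over GF(2).

Yes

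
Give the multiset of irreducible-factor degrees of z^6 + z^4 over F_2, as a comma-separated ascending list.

Write h(z) = z^6 + z^4.
Roots in F_2: h(0) = 0 → root; h(1) = 0 → root.
Linear factors from roots: (z), (z + 1).
Complete factorization: h(z) = (z + 1)^2·(z)^4.
Factor degrees with multiplicity: 1 + 1 + 1 + 1 + 1 + 1 = 6.

1, 1, 1, 1, 1, 1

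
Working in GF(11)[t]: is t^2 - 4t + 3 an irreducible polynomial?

No

Write P(t) = t^2 - 4t + 3.
Check each element of GF(11) for a root: P(0)=3, P(1)=0, P(2)=10, P(3)=0, P(4)=3, P(5)=8, P(6)=4, P(7)=2, P(8)=2, P(9)=4, P(10)=8.
P(1) = 0, so (t − 1) divides P(t); P is reducible.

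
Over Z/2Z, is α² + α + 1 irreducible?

Yes

Write P(α) = α² + α + 1.
Check for roots in Z/2Z: P(0) = 1; P(1) = 1.
No roots. A degree-2 polynomial over a field with no linear factor is irreducible.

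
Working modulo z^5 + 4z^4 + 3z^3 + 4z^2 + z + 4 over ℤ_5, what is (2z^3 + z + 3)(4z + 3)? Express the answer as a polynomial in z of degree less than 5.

Multiply in ℤ_5[z]: (2z^3 + z + 3)·(4z + 3) = 3z^4 + z^3 + 4z^2 + 4.
Reduced: 3z^4 + z^3 + 4z^2 + 4.

3z^4 + z^3 + 4z^2 + 4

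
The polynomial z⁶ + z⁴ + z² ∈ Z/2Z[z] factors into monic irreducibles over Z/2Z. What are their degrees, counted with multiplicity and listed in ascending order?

Write h(z) = z⁶ + z⁴ + z².
Roots in Z/2Z: h(0) = 0 → root; h(1) = 1.
Linear factors from roots: (z).
Complete factorization: h(z) = (z)^2·(z² + z + 1)^2.
Factor degrees with multiplicity: 1 + 1 + 2 + 2 = 6.

1, 1, 2, 2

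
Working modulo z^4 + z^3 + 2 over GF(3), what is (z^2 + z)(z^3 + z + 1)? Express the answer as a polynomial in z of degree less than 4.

z^3 + 2z^2 + 2z

Multiply in GF(3)[z]: (z^2 + z)·(z^3 + z + 1) = z^5 + z^4 + z^3 + 2z^2 + z.
Reduce using z^4 ≡ 2z^3 + 1 (mod z^4 + z^3 + 2).
Reduced: z^3 + 2z^2 + 2z.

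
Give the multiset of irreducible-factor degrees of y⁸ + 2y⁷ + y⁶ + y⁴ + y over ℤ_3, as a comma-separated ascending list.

1, 1, 1, 1, 1, 3

Write g(y) = y⁸ + 2y⁷ + y⁶ + y⁴ + y.
Roots in ℤ_3: g(0) = 0 → root; g(1) = 0 → root; g(2) = 0 → root.
Linear factors from roots: (y), (y + 2), (y + 1).
Complete factorization: g(y) = (y)·(y + 1)^2·(y + 2)^2·(y³ + 2y² + 1).
Factor degrees with multiplicity: 1 + 1 + 1 + 1 + 1 + 3 = 8.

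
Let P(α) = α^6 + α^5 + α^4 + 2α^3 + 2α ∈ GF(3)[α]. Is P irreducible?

No

Check for roots in GF(3): P(0) = 0 → root; P(1) = 1; P(2) = 0 → root.
P(0) = 0, so (α) divides P(α); P is reducible.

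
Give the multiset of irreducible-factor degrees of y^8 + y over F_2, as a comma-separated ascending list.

Write f(y) = y^8 + y.
Roots in F_2: f(0) = 0 → root; f(1) = 0 → root.
Linear factors from roots: (y), (y + 1).
Complete factorization: f(y) = (y)·(y + 1)·(y^3 + y + 1)·(y^3 + y^2 + 1).
Factor degrees with multiplicity: 1 + 1 + 3 + 3 = 8.

1, 1, 3, 3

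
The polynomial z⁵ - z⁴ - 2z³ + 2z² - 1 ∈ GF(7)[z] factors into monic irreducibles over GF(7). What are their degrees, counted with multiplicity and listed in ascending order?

1, 2, 2

Write h(z) = z⁵ - z⁴ - 2z³ + 2z² - 1.
Linear factors from roots: (z - 2).
Complete factorization: h(z) = (z - 2)·(z² + 2z + 3)·(z² - z - 1).
Factor degrees with multiplicity: 1 + 2 + 2 = 5.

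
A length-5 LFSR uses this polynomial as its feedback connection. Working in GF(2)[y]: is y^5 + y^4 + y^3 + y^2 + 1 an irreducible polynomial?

Write f(y) = y^5 + y^4 + y^3 + y^2 + 1.
Check for roots in GF(2): f(0) = 1; f(1) = 1.
No roots, so no linear factors.
Monic irreducibles of degree 2 over GF(2): y^2 + y + 1.
None of them divide f (all give nonzero remainder).
No irreducible factor of degree ≤ 2 exists, so f is irreducible over GF(2).

Yes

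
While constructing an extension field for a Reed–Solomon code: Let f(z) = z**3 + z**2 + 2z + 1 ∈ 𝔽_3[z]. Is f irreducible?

Check for roots in 𝔽_3: f(0) = 1; f(1) = 2; f(2) = 2.
No roots. A degree-3 polynomial over a field with no linear factor is irreducible.

Yes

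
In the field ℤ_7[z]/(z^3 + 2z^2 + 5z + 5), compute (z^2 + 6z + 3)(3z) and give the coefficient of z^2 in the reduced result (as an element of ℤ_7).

Multiply in ℤ_7[z]: (z^2 + 6z + 3)·(3z) = 3z^3 + 4z^2 + 2z.
Reduce using z^3 ≡ 5z^2 + 2z + 2 (mod z^3 + 2z^2 + 5z + 5).
Reduced: 5z^2 + z + 6.

5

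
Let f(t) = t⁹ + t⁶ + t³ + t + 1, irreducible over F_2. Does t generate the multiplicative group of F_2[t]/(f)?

|GF(2^9)^×| = 2^9 − 1 = 511. Prime factorization: 511 = 7·73.
f is primitive ⇔ t has order 511 in GF(2)[t]/(f), i.e. t^(511/q) ≠ 1 for each prime q | 511.
t^(73) mod f = 1
t^(7) mod f = t⁷.
Since t^(73) = 1, the order of t divides 73 < 511; not primitive.

No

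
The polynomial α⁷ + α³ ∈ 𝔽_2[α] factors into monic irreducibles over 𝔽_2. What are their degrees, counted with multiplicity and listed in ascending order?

Write g(α) = α⁷ + α³.
Roots in 𝔽_2: g(0) = 0 → root; g(1) = 0 → root.
Linear factors from roots: (α), (α + 1).
Complete factorization: g(α) = (α)^3·(α + 1)^4.
Factor degrees with multiplicity: 1 + 1 + 1 + 1 + 1 + 1 + 1 = 7.

1, 1, 1, 1, 1, 1, 1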